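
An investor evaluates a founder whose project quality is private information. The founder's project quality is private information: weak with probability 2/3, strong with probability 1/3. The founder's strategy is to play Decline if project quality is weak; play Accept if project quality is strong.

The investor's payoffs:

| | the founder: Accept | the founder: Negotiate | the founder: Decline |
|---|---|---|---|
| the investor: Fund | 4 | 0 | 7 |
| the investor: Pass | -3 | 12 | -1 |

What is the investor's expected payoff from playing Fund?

6

E[Fund] = 2/3·7 + 1/3·4 = 14/3 + 4/3 = 6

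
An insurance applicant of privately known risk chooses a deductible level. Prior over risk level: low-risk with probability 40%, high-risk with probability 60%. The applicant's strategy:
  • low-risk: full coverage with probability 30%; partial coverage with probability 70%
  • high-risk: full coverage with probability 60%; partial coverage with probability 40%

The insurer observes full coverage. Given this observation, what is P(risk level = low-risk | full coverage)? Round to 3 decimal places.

0.250

P(full coverage) = 0.4·0.3 + 0.6·0.6 = 0.48
P(low-risk | full coverage) = (0.4·0.3) / 0.48 = 0.12 / 0.48 = 0.25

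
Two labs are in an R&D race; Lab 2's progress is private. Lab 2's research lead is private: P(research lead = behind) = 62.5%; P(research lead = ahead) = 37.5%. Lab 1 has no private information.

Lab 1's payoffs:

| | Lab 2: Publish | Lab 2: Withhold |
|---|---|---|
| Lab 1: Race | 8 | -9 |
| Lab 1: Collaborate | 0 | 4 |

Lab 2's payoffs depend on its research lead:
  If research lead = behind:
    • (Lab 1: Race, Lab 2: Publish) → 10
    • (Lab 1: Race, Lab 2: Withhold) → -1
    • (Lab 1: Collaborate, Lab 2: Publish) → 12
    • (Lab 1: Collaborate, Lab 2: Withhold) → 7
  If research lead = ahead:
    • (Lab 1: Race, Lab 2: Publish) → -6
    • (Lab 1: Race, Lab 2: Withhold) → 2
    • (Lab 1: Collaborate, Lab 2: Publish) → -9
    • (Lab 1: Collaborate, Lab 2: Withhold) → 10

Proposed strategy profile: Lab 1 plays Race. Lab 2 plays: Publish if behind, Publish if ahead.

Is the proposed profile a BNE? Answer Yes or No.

No

Lab 1 plays Race: E[Race] = 0.625·(8) + 0.375·(8) = 8; E[Collaborate] = 0. Best-responding. ✓
Lab 2 (research lead behind), facing Race: Publish gives 10, Withhold gives -1. Proposed Publish is best. ✓
Lab 2 (research lead ahead), facing Race: Publish gives -6, Withhold gives 2. Proposed Publish is not best — profitable deviation exists. ✗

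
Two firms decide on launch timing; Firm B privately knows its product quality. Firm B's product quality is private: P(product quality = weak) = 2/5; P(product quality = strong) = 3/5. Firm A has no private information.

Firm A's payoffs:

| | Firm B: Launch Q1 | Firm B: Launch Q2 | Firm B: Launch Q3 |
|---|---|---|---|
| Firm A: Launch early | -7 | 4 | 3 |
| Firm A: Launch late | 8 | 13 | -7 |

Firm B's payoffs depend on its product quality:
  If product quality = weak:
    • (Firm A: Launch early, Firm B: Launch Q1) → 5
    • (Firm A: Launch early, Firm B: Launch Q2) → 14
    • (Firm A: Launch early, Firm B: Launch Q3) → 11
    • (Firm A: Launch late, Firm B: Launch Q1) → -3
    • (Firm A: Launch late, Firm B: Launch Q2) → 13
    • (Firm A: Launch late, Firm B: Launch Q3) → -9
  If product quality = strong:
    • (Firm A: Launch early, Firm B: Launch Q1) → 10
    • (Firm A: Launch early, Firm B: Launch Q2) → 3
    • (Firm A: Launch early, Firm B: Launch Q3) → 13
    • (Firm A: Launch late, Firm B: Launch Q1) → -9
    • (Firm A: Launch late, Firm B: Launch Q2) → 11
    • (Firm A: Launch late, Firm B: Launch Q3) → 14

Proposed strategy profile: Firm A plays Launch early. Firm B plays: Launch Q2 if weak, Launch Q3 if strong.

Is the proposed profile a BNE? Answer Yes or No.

A profile is a BNE iff every type of every player is best-responding given beliefs about the other side.
Firm A plays Launch early: E[Launch early] = 2/5·(4) + 3/5·(3) = 17/5; E[Launch late] = 1. Best-responding. ✓
Firm B (product quality weak), facing Launch early: Launch Q1 gives 5, Launch Q2 gives 14, Launch Q3 gives 11. Proposed Launch Q2 is best. ✓
Firm B (product quality strong), facing Launch early: Launch Q1 gives 10, Launch Q2 gives 3, Launch Q3 gives 13. Proposed Launch Q3 is best. ✓

Yes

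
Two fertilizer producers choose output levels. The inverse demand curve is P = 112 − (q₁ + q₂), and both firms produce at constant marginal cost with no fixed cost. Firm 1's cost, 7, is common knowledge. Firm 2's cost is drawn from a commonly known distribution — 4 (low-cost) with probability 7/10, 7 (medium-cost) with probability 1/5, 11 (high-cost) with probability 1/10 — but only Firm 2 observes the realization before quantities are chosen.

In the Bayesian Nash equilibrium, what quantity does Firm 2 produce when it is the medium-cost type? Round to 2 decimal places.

35.28

Firm 2 with cost c maximizes (112 − (q₁+q₂) − c)·q₂, giving q₂(c) = (112 − c − q₁)/2.
E[c₂] = 7/10·4 + 1/5·7 + 1/10·11 = 5.3
Firm 1's FOC against E[q₂] yields q₁ = (112 − 2·7 + E[c₂])/3 = (112 − 14 + 5.3)/3 = 34.4333.
q₂(medium-cost) = (112 − 7 − 34.4333)/2 = 35.2833.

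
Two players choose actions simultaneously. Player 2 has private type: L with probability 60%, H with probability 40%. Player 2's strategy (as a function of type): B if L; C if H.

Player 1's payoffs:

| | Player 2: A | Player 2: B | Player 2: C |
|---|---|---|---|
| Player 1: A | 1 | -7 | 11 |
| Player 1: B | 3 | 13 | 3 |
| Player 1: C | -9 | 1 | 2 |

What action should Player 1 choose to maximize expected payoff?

B

Compute Player 1's expected payoff for each action, taking the expectation over Player 2's type.
E[A] = 0.6·(-7) + 0.4·(11) = 0.2
E[B] = 0.6·(13) + 0.4·(3) = 9
E[C] = 0.6·(1) + 0.4·(2) = 1.4
Best response: B (9 is the largest).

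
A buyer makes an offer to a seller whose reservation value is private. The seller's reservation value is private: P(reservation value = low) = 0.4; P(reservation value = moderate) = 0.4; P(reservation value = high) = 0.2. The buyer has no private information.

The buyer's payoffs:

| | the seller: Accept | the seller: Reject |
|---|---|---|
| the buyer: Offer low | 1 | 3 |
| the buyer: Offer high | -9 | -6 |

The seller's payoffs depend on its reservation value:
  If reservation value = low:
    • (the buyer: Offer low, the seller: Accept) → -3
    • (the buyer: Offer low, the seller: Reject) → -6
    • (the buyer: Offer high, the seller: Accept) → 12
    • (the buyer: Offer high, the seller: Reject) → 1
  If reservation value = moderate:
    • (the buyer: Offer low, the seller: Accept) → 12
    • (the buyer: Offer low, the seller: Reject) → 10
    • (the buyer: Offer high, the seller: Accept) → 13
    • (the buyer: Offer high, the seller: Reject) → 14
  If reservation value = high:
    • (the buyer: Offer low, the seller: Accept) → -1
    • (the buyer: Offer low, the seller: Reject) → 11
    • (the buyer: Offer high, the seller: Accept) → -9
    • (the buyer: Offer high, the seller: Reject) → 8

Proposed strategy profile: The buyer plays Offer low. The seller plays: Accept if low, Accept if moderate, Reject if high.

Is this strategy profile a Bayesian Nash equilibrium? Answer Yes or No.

A profile is a BNE iff every type of every player is best-responding given beliefs about the other side.
The buyer plays Offer low: E[Offer low] = 0.4·(1) + 0.4·(1) + 0.2·(3) = 1.4; E[Offer high] = -8.4. Best-responding. ✓
The seller (reservation value low), facing Offer low: Accept gives -3, Reject gives -6. Proposed Accept is best. ✓
The seller (reservation value moderate), facing Offer low: Accept gives 12, Reject gives 10. Proposed Accept is best. ✓
The seller (reservation value high), facing Offer low: Accept gives -1, Reject gives 11. Proposed Reject is best. ✓

Yes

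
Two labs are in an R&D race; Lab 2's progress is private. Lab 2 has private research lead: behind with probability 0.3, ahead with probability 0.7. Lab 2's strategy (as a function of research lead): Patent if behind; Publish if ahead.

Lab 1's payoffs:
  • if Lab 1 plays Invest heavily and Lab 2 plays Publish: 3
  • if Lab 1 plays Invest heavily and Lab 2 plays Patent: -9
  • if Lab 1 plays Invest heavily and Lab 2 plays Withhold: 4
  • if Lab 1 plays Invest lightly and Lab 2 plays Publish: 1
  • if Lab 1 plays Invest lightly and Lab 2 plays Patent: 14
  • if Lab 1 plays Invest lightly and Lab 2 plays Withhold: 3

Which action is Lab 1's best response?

E[Invest heavily] = 0.3·(-9) + 0.7·(3) = -0.6
E[Invest lightly] = 0.3·(14) + 0.7·(1) = 4.9
Best response: Invest lightly (4.9 is the largest).

Invest lightly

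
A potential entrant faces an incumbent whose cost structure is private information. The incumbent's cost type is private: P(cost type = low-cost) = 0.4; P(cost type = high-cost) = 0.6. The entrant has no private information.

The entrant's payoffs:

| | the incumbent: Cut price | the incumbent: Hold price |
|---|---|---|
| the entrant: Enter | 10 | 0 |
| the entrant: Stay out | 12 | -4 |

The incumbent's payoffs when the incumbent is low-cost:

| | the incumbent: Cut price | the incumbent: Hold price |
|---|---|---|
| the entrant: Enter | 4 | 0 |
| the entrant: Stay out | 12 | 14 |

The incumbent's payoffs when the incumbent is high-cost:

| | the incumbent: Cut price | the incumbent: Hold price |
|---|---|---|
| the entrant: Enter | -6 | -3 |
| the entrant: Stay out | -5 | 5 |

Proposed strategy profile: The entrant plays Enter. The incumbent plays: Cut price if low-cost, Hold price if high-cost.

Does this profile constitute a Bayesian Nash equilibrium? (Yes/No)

A profile is a BNE iff every type of every player is best-responding given beliefs about the other side.
The entrant plays Enter: E[Enter] = 0.4·(10) + 0.6·(0) = 4; E[Stay out] = 2.4. Best-responding. ✓
The incumbent (cost type low-cost), facing Enter: Cut price gives 4, Hold price gives 0. Proposed Cut price is best. ✓
The incumbent (cost type high-cost), facing Enter: Cut price gives -6, Hold price gives -3. Proposed Hold price is best. ✓

Yes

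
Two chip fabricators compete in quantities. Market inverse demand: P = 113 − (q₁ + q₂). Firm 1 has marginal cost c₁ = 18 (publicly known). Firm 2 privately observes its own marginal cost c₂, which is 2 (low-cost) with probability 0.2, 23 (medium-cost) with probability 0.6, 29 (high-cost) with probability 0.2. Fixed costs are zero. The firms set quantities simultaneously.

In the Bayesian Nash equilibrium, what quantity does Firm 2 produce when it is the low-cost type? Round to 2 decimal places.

39.33

Firm 2 with cost c maximizes (113 − (q₁+q₂) − c)·q₂, giving q₂(c) = (113 − c − q₁)/2.
E[c₂] = 0.2·2 + 0.6·23 + 0.2·29 = 20
Firm 1's FOC against E[q₂] yields q₁ = (113 − 2·18 + E[c₂])/3 = (113 − 36 + 20)/3 = 32.3333.
q₂(low-cost) = (113 − 2 − 32.3333)/2 = 39.3333.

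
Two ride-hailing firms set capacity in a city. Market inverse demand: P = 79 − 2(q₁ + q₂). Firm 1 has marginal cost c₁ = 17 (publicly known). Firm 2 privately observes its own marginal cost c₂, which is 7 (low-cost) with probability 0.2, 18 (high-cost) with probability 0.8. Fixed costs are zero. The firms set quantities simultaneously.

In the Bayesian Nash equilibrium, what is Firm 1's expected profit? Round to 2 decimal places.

205.37

Type-c best response for Firm 2: q₂(c) = (79 − c)/4 − q₁/2.
Firm 1 maximizes expected profit; its first-order condition is 79 − 4q₁ − 2E[q₂] − 17 = 0.
Substituting E[q₂] and solving: E[c₂] = 15.8, so q₁ = (79 − 2·17 + 15.8)/6 = 10.1333.
E[P] = 79 − 2·(q₁ + E[q₂]) = 37.2667; Firm 1's expected profit = (E[P] − 17)·q₁ = (37.2667 − 17)·10.1333 = 205.369.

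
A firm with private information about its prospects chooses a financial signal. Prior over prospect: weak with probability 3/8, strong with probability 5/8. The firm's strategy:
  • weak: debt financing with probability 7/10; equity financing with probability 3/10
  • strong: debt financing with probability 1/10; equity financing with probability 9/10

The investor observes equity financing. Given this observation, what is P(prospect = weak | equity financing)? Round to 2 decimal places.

0.17

P(equity financing) = (3/8)·(3/10) + (5/8)·(9/10) = 27/40
P(weak | equity financing) = ((3/8)·(3/10)) / (27/40) = (9/80) / (27/40) = 1/6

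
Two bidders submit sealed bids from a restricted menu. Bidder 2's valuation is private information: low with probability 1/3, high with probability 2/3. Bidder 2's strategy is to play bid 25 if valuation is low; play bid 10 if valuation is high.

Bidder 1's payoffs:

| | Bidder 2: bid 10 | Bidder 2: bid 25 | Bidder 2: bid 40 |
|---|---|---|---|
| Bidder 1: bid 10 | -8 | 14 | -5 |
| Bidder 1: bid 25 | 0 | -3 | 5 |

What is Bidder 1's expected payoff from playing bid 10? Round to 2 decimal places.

-0.67

E[bid 10] = 1/3·14 + 2/3·(-8) = 14/3 + (-16/3) = -2/3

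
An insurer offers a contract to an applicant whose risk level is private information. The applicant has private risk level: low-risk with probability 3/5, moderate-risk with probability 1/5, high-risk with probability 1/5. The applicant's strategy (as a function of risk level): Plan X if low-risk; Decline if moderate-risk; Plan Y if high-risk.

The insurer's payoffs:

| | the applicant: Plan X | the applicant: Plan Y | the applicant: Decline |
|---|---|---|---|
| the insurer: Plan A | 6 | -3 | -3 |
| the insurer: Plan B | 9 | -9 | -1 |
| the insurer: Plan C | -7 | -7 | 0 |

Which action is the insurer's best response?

E[Plan A] = 3/5·(6) + 1/5·(-3) + 1/5·(-3) = 12/5
E[Plan B] = 3/5·(9) + 1/5·(-1) + 1/5·(-9) = 17/5
E[Plan C] = 3/5·(-7) + 1/5·(0) + 1/5·(-7) = -28/5
Best response: Plan B (17/5 is the largest).

Plan B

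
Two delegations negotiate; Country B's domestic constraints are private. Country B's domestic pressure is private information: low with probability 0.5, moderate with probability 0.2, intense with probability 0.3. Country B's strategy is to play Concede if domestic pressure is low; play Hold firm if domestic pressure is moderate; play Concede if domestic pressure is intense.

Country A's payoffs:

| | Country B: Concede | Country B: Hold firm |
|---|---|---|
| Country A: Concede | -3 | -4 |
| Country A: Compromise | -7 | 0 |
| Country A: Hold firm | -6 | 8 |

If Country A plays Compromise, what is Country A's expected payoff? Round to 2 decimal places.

E[Compromise] = 0.5·(-7) + 0.2·0 + 0.3·(-7) = (-3.5) + 0 + (-2.1) = -5.6

-5.60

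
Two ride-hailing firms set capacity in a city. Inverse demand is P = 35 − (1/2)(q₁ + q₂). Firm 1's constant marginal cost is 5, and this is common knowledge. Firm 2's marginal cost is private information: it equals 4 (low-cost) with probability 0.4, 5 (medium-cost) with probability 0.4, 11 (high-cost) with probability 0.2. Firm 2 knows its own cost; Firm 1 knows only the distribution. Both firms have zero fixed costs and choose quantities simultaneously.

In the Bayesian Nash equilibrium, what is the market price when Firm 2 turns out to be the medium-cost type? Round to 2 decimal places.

14.87

Firm 2 with cost c maximizes (35 − (1/2)(q₁+q₂) − c)·q₂, giving q₂(c) = (35 − c − (1/2)q₁).
E[c₂] = 0.4·4 + 0.4·5 + 0.2·11 = 5.8
Firm 1's FOC against E[q₂] yields q₁ = (35 − 2·5 + E[c₂])/(3/2) = (35 − 10 + 5.8)/(3/2) = 20.5333.
q₂(medium-cost) = 19.7333, so P = 35 − (1/2)·(20.5333 + 19.7333) = 14.8667.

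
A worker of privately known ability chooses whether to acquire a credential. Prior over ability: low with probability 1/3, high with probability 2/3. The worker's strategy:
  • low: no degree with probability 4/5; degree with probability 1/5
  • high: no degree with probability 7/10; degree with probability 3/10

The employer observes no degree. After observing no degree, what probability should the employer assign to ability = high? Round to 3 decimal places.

0.636

Apply Bayes' rule using the sender's strategy as the likelihood.
P(no degree) = (1/3)·(4/5) + (2/3)·(7/10) = 11/15
P(high | no degree) = ((2/3)·(7/10)) / (11/15) = (7/15) / (11/15) = 7/11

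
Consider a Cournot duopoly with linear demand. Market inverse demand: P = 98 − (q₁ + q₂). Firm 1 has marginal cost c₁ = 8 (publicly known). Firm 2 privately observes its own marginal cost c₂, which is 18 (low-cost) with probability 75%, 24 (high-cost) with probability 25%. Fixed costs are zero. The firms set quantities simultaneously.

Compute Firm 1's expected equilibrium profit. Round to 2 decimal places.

1144.69

Firm 2 with cost c maximizes (98 − (q₁+q₂) − c)·q₂, giving q₂(c) = (98 − c − q₁)/2.
E[c₂] = 0.75·18 + 0.25·24 = 19.5
Firm 1's FOC against E[q₂] yields q₁ = (98 − 2·8 + E[c₂])/3 = (98 − 16 + 19.5)/3 = 33.8333.
E[P] = 98 − (q₁ + E[q₂]) = 41.8333; Firm 1's expected profit = (E[P] − 8)·q₁ = (41.8333 − 8)·33.8333 = 1144.69.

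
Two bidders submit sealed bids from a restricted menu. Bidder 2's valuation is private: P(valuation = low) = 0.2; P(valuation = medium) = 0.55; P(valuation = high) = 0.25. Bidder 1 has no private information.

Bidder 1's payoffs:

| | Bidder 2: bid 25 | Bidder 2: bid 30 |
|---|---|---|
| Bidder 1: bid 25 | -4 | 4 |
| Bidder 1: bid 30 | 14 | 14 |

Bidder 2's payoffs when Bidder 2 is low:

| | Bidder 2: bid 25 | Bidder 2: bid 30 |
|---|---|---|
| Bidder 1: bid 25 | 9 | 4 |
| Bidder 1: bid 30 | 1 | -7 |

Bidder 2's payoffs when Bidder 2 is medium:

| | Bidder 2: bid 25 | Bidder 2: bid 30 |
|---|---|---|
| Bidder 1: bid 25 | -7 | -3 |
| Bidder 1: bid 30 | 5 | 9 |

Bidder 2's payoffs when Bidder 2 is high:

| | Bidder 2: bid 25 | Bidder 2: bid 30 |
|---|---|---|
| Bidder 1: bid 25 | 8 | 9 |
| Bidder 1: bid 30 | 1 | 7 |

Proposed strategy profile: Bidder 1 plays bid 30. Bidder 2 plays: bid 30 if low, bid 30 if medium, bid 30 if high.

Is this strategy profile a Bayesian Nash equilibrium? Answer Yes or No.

Bidder 1 plays bid 30: E[bid 30] = 0.2·(14) + 0.55·(14) + 0.25·(14) = 14; E[bid 25] = 4. Best-responding. ✓
Bidder 2 (valuation low), facing bid 30: bid 25 gives 1, bid 30 gives -7. Proposed bid 30 is not best — profitable deviation exists. ✗
Bidder 2 (valuation medium), facing bid 30: bid 25 gives 5, bid 30 gives 9. Proposed bid 30 is best. ✓
Bidder 2 (valuation high), facing bid 30: bid 25 gives 1, bid 30 gives 7. Proposed bid 30 is best. ✓

No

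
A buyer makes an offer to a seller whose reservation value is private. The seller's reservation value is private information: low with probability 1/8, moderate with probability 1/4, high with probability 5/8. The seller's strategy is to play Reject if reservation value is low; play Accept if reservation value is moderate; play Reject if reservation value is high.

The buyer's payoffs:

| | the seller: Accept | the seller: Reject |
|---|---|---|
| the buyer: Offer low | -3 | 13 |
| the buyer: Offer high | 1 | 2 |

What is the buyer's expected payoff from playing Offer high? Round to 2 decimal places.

E[Offer high] = 1/8·2 + 1/4·1 + 5/8·2 = 1/4 + 1/4 + 5/4 = 7/4

1.75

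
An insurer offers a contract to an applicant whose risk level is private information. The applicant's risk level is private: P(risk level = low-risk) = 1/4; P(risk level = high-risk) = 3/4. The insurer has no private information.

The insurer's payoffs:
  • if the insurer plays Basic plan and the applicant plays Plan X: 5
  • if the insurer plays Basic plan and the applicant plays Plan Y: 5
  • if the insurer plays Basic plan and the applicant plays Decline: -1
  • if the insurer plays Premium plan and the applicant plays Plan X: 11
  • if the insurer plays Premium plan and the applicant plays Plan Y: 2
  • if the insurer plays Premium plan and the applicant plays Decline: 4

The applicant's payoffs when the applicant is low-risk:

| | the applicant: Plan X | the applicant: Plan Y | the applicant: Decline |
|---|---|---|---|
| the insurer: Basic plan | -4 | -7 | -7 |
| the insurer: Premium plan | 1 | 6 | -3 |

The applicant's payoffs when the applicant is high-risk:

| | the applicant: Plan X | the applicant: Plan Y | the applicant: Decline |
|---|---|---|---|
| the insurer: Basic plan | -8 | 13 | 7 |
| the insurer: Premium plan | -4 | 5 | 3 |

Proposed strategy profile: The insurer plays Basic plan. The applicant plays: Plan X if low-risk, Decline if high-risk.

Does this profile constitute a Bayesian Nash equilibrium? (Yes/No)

The insurer plays Basic plan: E[Basic plan] = 1/4·(5) + 3/4·(-1) = 1/2; E[Premium plan] = 23/4. Not best-responding. ✗
The applicant (risk level low-risk), facing Basic plan: Plan X gives -4, Plan Y gives -7, Decline gives -7. Proposed Plan X is best. ✓
The applicant (risk level high-risk), facing Basic plan: Plan X gives -8, Plan Y gives 13, Decline gives 7. Proposed Decline is not best — profitable deviation exists. ✗

No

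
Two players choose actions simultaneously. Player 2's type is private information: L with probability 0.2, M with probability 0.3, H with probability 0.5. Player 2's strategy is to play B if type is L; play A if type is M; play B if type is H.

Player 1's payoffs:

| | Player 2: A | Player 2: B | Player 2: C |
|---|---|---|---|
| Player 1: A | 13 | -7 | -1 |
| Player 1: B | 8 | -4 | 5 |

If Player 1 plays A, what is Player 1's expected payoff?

E[A] = 0.2·(-7) + 0.3·13 + 0.5·(-7) = (-1.4) + 3.9 + (-3.5) = -1

-1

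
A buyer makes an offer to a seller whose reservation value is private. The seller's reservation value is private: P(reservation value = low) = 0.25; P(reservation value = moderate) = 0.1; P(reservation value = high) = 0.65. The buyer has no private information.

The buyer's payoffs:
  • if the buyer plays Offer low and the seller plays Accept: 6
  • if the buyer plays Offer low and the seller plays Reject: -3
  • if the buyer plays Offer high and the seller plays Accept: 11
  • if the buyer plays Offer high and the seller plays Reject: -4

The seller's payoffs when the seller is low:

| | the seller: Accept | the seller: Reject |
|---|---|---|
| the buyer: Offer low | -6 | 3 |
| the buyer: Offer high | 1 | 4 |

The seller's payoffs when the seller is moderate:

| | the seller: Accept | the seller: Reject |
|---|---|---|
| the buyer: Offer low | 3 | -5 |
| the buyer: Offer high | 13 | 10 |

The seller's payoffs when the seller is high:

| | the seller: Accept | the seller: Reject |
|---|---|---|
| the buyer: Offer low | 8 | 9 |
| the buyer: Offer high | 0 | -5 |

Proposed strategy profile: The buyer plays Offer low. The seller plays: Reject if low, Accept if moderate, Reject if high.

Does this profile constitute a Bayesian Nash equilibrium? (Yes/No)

Yes

The buyer plays Offer low: E[Offer low] = 0.25·(-3) + 0.1·(6) + 0.65·(-3) = -2.1; E[Offer high] = -2.5. Best-responding. ✓
The seller (reservation value low), facing Offer low: Accept gives -6, Reject gives 3. Proposed Reject is best. ✓
The seller (reservation value moderate), facing Offer low: Accept gives 3, Reject gives -5. Proposed Accept is best. ✓
The seller (reservation value high), facing Offer low: Accept gives 8, Reject gives 9. Proposed Reject is best. ✓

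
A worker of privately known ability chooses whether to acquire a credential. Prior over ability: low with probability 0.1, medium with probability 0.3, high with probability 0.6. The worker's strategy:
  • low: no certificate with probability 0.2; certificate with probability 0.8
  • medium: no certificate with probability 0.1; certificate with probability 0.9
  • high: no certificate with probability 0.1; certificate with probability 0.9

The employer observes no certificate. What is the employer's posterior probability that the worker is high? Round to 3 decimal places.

0.545

P(no certificate) = 0.1·0.2 + 0.3·0.1 + 0.6·0.1 = 0.11
P(high | no certificate) = (0.6·0.1) / 0.11 = 0.06 / 0.11 = 0.545455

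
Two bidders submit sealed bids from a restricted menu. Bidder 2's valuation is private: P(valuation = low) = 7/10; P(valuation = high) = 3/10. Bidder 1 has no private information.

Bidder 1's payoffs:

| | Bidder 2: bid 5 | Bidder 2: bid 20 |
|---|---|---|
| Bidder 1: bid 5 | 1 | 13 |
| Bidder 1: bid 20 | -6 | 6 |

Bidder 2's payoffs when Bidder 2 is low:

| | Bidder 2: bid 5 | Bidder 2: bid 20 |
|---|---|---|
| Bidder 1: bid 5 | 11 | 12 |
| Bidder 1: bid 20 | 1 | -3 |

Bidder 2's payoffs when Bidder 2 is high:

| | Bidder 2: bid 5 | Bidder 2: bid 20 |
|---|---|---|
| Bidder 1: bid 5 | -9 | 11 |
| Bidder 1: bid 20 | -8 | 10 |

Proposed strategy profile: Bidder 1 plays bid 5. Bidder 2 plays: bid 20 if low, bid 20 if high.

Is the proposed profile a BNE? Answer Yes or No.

Bidder 1 plays bid 5: E[bid 5] = 7/10·(13) + 3/10·(13) = 13; E[bid 20] = 6. Best-responding. ✓
Bidder 2 (valuation low), facing bid 5: bid 5 gives 11, bid 20 gives 12. Proposed bid 20 is best. ✓
Bidder 2 (valuation high), facing bid 5: bid 5 gives -9, bid 20 gives 11. Proposed bid 20 is best. ✓

Yes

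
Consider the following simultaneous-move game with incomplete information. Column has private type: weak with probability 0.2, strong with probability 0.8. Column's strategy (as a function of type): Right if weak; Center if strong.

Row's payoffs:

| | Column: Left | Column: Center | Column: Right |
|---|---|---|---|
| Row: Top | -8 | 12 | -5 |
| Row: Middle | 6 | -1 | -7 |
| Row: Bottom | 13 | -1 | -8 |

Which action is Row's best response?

Compute Row's expected payoff for each action, taking the expectation over Column's type.
E[Top] = 0.2·(-5) + 0.8·(12) = 8.6
E[Middle] = 0.2·(-7) + 0.8·(-1) = -2.2
E[Bottom] = 0.2·(-8) + 0.8·(-1) = -2.4
Best response: Top (8.6 is the largest).

Top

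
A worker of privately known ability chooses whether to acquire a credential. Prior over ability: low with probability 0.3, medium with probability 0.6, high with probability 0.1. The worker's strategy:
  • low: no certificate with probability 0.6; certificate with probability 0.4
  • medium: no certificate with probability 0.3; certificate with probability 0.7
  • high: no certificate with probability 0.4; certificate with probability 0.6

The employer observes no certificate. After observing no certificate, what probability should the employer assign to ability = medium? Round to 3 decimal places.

P(no certificate) = 0.3·0.6 + 0.6·0.3 + 0.1·0.4 = 0.4
P(medium | no certificate) = (0.6·0.3) / 0.4 = 0.18 / 0.4 = 0.45

0.450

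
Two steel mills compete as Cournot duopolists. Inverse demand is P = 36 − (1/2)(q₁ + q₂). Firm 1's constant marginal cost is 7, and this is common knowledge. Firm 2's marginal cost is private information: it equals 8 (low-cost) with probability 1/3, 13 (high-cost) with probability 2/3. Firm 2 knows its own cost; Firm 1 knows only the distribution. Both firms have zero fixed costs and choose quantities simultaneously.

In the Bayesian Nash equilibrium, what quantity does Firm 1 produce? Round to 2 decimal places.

22.22

Type-c best response for Firm 2: q₂(c) = (36 − c) − q₁/2.
Firm 1 maximizes expected profit; its first-order condition is 36 − q₁ − (1/2)E[q₂] − 7 = 0.
Substituting E[q₂] and solving: E[c₂] = 11.3333, so q₁ = (36 − 2·7 + 11.3333)/(3/2) = 22.2222.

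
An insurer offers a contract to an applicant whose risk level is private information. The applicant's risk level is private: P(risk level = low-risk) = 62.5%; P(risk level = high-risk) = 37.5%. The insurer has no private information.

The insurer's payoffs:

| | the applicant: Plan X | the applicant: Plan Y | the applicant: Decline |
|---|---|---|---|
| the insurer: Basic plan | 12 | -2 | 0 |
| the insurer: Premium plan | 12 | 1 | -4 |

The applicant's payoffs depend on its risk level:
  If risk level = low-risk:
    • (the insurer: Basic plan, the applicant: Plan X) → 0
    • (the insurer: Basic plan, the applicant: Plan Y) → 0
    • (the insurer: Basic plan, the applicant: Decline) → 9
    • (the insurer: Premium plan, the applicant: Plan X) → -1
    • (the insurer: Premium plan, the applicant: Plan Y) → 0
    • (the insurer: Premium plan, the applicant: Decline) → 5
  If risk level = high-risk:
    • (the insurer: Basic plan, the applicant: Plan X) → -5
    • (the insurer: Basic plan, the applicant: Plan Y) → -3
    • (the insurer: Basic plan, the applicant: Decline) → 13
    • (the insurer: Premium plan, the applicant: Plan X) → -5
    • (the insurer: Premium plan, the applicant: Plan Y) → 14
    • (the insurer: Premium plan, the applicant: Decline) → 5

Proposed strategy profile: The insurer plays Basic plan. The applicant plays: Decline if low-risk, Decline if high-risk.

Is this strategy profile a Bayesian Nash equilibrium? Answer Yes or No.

Yes

The insurer plays Basic plan: E[Basic plan] = 0.625·(0) + 0.375·(0) = 0; E[Premium plan] = -4. Best-responding. ✓
The applicant (risk level low-risk), facing Basic plan: Plan X gives 0, Plan Y gives 0, Decline gives 9. Proposed Decline is best. ✓
The applicant (risk level high-risk), facing Basic plan: Plan X gives -5, Plan Y gives -3, Decline gives 13. Proposed Decline is best. ✓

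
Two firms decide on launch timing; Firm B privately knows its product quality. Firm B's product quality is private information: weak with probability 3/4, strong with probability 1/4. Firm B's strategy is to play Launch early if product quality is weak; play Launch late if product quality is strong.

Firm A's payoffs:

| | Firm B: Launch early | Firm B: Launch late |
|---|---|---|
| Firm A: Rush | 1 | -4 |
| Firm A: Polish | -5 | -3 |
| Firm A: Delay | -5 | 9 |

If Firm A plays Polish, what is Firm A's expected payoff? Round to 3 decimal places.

E[Polish] = 3/4·(-5) + 1/4·(-3) = (-15/4) + (-3/4) = -9/2

-4.500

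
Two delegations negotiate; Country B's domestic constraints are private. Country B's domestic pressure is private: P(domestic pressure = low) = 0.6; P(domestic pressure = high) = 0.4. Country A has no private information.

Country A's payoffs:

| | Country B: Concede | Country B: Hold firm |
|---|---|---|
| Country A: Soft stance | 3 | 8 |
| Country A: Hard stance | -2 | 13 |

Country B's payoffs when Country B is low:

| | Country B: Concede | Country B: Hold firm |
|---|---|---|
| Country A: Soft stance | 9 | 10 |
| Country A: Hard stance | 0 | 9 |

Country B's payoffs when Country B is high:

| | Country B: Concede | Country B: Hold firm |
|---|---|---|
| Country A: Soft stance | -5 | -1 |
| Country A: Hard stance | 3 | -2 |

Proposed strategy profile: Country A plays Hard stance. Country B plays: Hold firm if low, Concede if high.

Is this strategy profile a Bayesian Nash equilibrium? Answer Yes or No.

Country A plays Hard stance: E[Hard stance] = 0.6·(13) + 0.4·(-2) = 7; E[Soft stance] = 6. Best-responding. ✓
Country B (domestic pressure low), facing Hard stance: Concede gives 0, Hold firm gives 9. Proposed Hold firm is best. ✓
Country B (domestic pressure high), facing Hard stance: Concede gives 3, Hold firm gives -2. Proposed Concede is best. ✓

Yes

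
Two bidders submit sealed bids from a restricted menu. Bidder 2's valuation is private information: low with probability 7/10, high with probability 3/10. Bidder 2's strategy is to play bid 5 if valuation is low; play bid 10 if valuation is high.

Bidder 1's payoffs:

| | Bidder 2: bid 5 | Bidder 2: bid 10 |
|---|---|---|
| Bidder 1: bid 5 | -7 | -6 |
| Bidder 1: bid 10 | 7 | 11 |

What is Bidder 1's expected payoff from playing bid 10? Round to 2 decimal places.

E[bid 10] = 7/10·7 + 3/10·11 = 49/10 + 33/10 = 41/5

8.20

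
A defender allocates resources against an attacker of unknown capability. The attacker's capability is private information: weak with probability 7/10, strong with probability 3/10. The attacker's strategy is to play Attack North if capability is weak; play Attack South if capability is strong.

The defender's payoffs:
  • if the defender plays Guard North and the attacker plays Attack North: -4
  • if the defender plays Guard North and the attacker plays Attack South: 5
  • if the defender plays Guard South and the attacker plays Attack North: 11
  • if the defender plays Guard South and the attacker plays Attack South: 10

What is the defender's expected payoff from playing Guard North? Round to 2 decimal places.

E[Guard North] = 7/10·(-4) + 3/10·5 = (-14/5) + 3/2 = -13/10

-1.30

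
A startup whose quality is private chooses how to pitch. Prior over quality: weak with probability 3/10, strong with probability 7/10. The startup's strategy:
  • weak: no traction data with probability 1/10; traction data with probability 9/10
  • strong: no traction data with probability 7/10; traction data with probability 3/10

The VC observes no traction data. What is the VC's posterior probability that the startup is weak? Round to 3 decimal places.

0.058

Apply Bayes' rule using the sender's strategy as the likelihood.
P(no traction data) = (3/10)·(1/10) + (7/10)·(7/10) = 13/25
P(weak | no traction data) = ((3/10)·(1/10)) / (13/25) = (3/100) / (13/25) = 3/52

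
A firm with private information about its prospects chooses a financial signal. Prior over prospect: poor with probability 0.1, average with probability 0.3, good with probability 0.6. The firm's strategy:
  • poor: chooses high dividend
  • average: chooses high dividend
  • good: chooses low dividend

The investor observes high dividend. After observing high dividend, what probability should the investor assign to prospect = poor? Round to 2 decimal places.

0.25

Apply Bayes' rule using the sender's strategy as the likelihood.
P(high dividend) = 0.1·1 + 0.3·1 + 0.6·0 = 0.4
P(poor | high dividend) = (0.1·1) / 0.4 = 0.1 / 0.4 = 0.25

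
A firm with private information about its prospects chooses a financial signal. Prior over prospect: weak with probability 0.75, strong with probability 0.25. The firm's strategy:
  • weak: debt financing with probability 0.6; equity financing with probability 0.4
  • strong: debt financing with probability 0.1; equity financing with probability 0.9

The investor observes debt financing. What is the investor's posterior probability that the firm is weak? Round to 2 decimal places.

P(debt financing) = 0.75·0.6 + 0.25·0.1 = 0.475
P(weak | debt financing) = (0.75·0.6) / 0.475 = 0.45 / 0.475 = 0.947368

0.95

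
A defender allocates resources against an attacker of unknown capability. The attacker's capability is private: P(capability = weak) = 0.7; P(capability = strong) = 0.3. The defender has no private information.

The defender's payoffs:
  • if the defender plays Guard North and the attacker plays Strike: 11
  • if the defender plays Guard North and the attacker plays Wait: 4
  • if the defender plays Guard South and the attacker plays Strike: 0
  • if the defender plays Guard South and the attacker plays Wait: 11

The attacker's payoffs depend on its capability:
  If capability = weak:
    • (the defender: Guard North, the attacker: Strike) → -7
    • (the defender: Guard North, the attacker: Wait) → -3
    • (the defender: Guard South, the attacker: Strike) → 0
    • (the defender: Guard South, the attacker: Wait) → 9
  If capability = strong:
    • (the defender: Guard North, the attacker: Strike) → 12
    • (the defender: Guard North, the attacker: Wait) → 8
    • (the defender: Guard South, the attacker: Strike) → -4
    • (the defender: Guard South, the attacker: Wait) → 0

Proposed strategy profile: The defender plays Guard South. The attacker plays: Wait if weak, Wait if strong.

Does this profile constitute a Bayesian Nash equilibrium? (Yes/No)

Yes

The defender plays Guard South: E[Guard South] = 0.7·(11) + 0.3·(11) = 11; E[Guard North] = 4. Best-responding. ✓
The attacker (capability weak), facing Guard South: Strike gives 0, Wait gives 9. Proposed Wait is best. ✓
The attacker (capability strong), facing Guard South: Strike gives -4, Wait gives 0. Proposed Wait is best. ✓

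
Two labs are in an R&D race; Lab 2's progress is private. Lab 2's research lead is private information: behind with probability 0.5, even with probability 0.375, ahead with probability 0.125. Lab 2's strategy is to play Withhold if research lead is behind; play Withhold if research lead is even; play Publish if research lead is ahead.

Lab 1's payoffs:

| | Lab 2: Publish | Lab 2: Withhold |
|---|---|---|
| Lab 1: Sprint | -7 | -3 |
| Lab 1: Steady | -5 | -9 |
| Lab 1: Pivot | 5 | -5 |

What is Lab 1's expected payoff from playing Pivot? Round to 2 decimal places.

Take the expectation over Lab 2's research lead, weighting each type's action by its prior probability.
E[Pivot] = 0.5·(-5) + 0.375·(-5) + 0.125·5 = (-2.5) + (-1.875) + 0.625 = -3.75

-3.75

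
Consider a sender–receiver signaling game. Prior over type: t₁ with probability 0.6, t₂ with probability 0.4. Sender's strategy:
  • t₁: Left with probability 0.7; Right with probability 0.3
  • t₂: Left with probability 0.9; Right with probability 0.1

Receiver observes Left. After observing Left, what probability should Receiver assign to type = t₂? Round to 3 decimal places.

0.462

P(Left) = 0.6·0.7 + 0.4·0.9 = 0.78
P(t₂ | Left) = (0.4·0.9) / 0.78 = 0.36 / 0.78 = 0.461538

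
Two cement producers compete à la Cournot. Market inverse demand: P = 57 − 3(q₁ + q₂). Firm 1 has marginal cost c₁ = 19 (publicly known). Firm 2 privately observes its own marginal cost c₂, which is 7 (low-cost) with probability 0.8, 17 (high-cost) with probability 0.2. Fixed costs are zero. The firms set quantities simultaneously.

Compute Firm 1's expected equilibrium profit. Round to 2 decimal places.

Each type of Firm 2 best-responds to q₁; Firm 1 best-responds to the expected q₂ over Firm 2's types.
Firm 2 with cost c maximizes (57 − 3(q₁+q₂) − c)·q₂, giving q₂(c) = (57 − c − 3q₁)/6.
E[c₂] = 0.8·7 + 0.2·17 = 9
Firm 1's FOC against E[q₂] yields q₁ = (57 − 2·19 + E[c₂])/9 = (57 − 38 + 9)/9 = 3.11111.
E[P] = 57 − 3·(q₁ + E[q₂]) = 28.3333; Firm 1's expected profit = (E[P] − 19)·q₁ = (28.3333 − 19)·3.11111 = 29.037.

29.04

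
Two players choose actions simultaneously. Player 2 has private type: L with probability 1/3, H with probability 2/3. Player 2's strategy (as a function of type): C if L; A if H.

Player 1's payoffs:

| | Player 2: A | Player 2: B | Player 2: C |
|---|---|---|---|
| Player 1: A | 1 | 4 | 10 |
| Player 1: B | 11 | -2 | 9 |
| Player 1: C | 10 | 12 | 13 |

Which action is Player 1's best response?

E[A] = 1/3·(10) + 2/3·(1) = 4
E[B] = 1/3·(9) + 2/3·(11) = 31/3
E[C] = 1/3·(13) + 2/3·(10) = 11
Best response: C (11 is the largest).

C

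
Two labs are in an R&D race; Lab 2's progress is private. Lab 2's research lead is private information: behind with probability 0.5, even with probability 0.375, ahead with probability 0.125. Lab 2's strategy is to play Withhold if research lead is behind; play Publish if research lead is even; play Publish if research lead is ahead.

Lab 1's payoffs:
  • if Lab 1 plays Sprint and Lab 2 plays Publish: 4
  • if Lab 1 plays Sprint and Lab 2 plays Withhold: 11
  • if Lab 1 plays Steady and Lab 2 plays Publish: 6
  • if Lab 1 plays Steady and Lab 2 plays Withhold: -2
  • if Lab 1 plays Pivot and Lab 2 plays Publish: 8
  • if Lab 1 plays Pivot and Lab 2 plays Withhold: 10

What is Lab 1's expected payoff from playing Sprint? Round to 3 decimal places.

7.500

E[Sprint] = 0.5·11 + 0.375·4 + 0.125·4 = 5.5 + 1.5 + 0.5 = 7.5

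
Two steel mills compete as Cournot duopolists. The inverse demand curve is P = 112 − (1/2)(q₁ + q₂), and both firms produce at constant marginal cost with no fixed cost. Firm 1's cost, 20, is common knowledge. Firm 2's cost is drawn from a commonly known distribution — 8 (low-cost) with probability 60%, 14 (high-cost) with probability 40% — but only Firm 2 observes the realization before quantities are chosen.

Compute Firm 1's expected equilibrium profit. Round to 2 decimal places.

1508.84

Each type of Firm 2 best-responds to q₁; Firm 1 best-responds to the expected q₂ over Firm 2's types.
Firm 2 with cost c maximizes (112 − (1/2)(q₁+q₂) − c)·q₂, giving q₂(c) = (112 − c − (1/2)q₁).
E[c₂] = 0.6·8 + 0.4·14 = 10.4
Firm 1's FOC against E[q₂] yields q₁ = (112 − 2·20 + E[c₂])/(3/2) = (112 − 40 + 10.4)/(3/2) = 54.9333.
E[P] = 112 − (1/2)·(q₁ + E[q₂]) = 47.4667; Firm 1's expected profit = (E[P] − 20)·q₁ = (47.4667 − 20)·54.9333 = 1508.84.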